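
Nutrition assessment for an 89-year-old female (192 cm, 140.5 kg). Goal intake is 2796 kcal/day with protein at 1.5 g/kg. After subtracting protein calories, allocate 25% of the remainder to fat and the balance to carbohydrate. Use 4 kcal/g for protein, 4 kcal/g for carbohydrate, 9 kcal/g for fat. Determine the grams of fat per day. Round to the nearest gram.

54 g/day

Protein = 1.5 × 140.5 = 210.75 g → 210.75 × 4 = 843 kcal.
Non-protein calories = 2796 − 843 = 1953 kcal.
Fat: 25% × 1953 = 488.25 kcal; carbohydrate: 1464.75 kcal.
Fat: 488.25 kcal ÷ 9 kcal/g = 54.25 g.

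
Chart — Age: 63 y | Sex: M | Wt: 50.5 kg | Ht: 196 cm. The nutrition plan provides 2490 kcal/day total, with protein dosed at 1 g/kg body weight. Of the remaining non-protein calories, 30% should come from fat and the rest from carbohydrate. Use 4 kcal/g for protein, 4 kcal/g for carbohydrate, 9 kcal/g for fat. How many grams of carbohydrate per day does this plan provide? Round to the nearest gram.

Protein = 1 × 50.5 = 50.5 g → 50.5 × 4 = 202 kcal.
Non-protein calories = 2490 − 202 = 2288 kcal.
Fat: 30% × 2288 = 686.4 kcal; carbohydrate: 1601.6 kcal.
Carbohydrate: 1601.6 kcal ÷ 4 kcal/g = 400.4 g.

400 g/day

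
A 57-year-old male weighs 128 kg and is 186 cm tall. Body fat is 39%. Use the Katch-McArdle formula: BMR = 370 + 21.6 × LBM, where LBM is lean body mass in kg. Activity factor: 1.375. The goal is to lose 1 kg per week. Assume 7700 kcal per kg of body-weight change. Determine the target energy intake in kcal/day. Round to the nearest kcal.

LBM = 128 × (1 − 0.39) = 78.08 kg. Katch-McArdle: BMR = 370 + 21.6 × 78.08 = 2056.528 kcal/day.
TEE = 2056.528 × 1.375 = 2827.726 kcal/day.
Required daily deficit = 1 × 7700 ÷ 7 = 1100 kcal/day.
Target intake = 2827.726 − 1100 = 1727.726 kcal/day.

1728 kcal/day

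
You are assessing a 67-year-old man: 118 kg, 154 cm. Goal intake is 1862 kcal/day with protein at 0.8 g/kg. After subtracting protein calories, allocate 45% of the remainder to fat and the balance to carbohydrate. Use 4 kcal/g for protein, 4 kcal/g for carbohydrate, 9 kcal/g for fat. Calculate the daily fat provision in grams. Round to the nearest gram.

Protein = 0.8 × 118 = 94.4 g → 94.4 × 4 = 377.6 kcal.
Non-protein calories = 1862 − 377.6 = 1484.4 kcal.
Fat: 45% × 1484.4 = 667.98 kcal; carbohydrate: 816.42 kcal.
Fat: 667.98 kcal ÷ 9 kcal/g = 74.22 g.

74 g/day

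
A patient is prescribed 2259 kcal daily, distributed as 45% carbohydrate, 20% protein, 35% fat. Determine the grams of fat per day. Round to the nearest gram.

88 g/day

Fat energy = 35% × 2259 = 790.65 kcal.
At 9 kcal/g: 790.65 ÷ 9 = 87.85 g.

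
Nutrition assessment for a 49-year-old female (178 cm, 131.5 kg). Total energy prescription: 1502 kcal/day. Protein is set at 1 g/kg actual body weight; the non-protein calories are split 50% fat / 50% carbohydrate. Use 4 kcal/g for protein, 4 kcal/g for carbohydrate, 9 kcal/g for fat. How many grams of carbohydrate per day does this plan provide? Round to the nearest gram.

122 g/day

Protein = 1 × 131.5 = 131.5 g → 131.5 × 4 = 526 kcal.
Non-protein calories = 1502 − 526 = 976 kcal.
Fat: 50% × 976 = 488 kcal; carbohydrate: 488 kcal.
Carbohydrate: 488 kcal ÷ 4 kcal/g = 122 g.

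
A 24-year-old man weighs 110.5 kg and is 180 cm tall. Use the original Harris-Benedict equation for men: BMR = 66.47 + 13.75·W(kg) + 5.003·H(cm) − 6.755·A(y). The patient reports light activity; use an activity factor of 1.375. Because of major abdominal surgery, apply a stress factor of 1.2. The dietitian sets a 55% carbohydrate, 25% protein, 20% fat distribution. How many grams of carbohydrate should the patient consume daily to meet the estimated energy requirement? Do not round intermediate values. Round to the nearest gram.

Harris-Benedict: BMR = 66.47 + 13.75(110.5) + 5.003(180) − 6.755(24) = 2324.265 kcal/day.
TEE = 2324.265 × 1.375 = 3195.8644 kcal/day.
With stress factor 1.2: 3195.8644 × 1.2 = 3835.0373 kcal/day.
Carbohydrate energy = 55% × 3835.0373 = 2109.2705 kcal.
Carbohydrate = 2109.2705 ÷ 4 kcal/g = 527.3176 g.

527 g/day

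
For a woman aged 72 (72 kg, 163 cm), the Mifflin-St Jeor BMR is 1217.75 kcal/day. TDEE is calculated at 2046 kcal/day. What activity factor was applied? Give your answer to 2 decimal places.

Activity factor = TEE ÷ BMR = 2046 ÷ 1217.75 = 1.68.

1.68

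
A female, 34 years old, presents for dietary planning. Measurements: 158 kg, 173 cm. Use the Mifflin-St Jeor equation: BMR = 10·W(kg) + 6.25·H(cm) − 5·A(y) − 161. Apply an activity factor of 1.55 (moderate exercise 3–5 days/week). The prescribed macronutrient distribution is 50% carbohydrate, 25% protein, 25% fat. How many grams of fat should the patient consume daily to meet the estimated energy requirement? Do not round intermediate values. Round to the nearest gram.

Mifflin-St Jeor (female): BMR = 10(158) + 6.25(173) − 5(34) − 161 = 1580 + 1081.25 − 170 − 161 = 2330.25 kcal/day.
TEE = 2330.25 × 1.55 = 3611.8875 kcal/day.
Fat energy = 25% × 3611.8875 = 902.9719 kcal.
Fat = 902.9719 ÷ 9 kcal/g = 100.3302 g.

100 g/day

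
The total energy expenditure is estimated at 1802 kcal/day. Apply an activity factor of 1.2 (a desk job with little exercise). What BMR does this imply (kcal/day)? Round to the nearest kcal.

BMR = TEE ÷ activity factor = 1802 ÷ 1.2 = 1501.6667 kcal/day.

1502 kcal/day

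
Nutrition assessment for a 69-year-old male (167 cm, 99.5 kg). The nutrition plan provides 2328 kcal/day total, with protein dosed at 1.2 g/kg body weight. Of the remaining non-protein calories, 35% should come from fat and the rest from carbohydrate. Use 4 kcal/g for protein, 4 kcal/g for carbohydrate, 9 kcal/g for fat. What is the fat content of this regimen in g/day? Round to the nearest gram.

72 g/day

Protein = 1.2 × 99.5 = 119.4 g → 119.4 × 4 = 477.6 kcal.
Non-protein calories = 2328 − 477.6 = 1850.4 kcal.
Fat: 35% × 1850.4 = 647.64 kcal; carbohydrate: 1202.76 kcal.
Fat: 647.64 kcal ÷ 9 kcal/g = 71.96 g.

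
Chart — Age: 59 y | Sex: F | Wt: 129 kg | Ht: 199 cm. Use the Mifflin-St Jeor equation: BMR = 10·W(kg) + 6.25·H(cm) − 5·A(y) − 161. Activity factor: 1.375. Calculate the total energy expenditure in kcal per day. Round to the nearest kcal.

Mifflin-St Jeor (female): BMR = 10(129) + 6.25(199) − 5(59) − 161 = 1290 + 1243.75 − 295 − 161 = 2077.75 kcal/day.
TEE = BMR × activity factor = 2077.75 × 1.375 = 2856.9063 kcal/day.

2857 kcal per day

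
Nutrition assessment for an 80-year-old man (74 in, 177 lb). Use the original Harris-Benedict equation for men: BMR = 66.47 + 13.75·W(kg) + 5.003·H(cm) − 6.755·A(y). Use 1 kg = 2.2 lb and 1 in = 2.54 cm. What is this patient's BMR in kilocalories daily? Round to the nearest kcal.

Convert to metric: weight = 177 ÷ 2.2 = 80.4545 kg; height = 74 × 2.54 = 187.96 cm.
Harris-Benedict: BMR = 66.47 + 13.75(80.4545) + 5.003(187.96) − 6.755(80) = 1572.6839 kcal/day.

1573 kilocalories daily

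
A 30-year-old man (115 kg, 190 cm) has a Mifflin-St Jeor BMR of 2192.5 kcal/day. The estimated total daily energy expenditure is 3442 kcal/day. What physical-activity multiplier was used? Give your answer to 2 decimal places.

1.57

Activity factor = TEE ÷ BMR = 3442 ÷ 2192.5 = 1.57.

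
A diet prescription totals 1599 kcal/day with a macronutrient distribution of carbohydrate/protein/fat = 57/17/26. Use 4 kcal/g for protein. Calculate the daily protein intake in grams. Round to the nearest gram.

68 g/day

Protein energy = 17% × 1599 = 271.83 kcal.
At 4 kcal/g: 271.83 ÷ 4 = 67.9575 g.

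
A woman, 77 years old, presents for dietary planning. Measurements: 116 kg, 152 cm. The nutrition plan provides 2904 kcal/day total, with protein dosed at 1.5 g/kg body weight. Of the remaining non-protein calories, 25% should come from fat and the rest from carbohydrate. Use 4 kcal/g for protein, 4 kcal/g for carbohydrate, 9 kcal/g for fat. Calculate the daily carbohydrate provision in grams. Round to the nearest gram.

Protein = 1.5 × 116 = 174 g → 174 × 4 = 696 kcal.
Non-protein calories = 2904 − 696 = 2208 kcal.
Fat: 25% × 2208 = 552 kcal; carbohydrate: 1656 kcal.
Carbohydrate: 1656 kcal ÷ 4 kcal/g = 414 g.

414 g/day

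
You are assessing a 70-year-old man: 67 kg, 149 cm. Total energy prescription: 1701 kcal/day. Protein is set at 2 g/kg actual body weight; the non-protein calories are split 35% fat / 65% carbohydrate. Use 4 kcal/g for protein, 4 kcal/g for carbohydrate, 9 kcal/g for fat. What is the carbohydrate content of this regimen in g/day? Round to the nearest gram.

189 g/day

Protein = 2 × 67 = 134 g → 134 × 4 = 536 kcal.
Non-protein calories = 1701 − 536 = 1165 kcal.
Fat: 35% × 1165 = 407.75 kcal; carbohydrate: 757.25 kcal.
Carbohydrate: 757.25 kcal ÷ 4 kcal/g = 189.3125 g.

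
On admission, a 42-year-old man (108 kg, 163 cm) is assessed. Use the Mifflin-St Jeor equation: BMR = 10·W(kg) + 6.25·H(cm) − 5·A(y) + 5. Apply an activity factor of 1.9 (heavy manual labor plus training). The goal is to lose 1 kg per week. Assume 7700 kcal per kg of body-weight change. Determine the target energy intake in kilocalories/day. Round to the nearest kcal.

Mifflin-St Jeor (male): BMR = 10(108) + 6.25(163) − 5(42) + 5 = 1080 + 1018.75 − 210 + 5 = 1893.75 kcal/day.
TEE = 1893.75 × 1.9 = 3598.125 kcal/day.
Required daily deficit = 1 × 7700 ÷ 7 = 1100 kcal/day.
Target intake = 3598.125 − 1100 = 2498.125 kcal/day.

2498 kilocalories/day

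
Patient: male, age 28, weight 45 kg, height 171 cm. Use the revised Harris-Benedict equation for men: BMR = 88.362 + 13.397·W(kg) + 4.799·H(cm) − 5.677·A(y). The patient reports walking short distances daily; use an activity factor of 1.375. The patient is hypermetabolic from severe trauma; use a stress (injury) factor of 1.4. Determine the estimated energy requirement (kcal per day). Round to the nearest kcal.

2604 kcal per day

Harris-Benedict: BMR = 88.362 + 13.397(45) + 4.799(171) − 5.677(28) = 1352.9 kcal/day.
TEE = BMR × activity factor = 1352.9 × 1.375 = 1860.2375 kcal/day.
Apply stress factor: 1860.2375 × 1.4 = 2604.3325 kcal/day.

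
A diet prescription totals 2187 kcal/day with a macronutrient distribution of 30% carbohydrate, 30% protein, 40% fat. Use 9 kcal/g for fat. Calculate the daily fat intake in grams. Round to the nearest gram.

97 g/day

Fat energy = 40% × 2187 = 874.8 kcal.
At 9 kcal/g: 874.8 ÷ 9 = 97.2 g.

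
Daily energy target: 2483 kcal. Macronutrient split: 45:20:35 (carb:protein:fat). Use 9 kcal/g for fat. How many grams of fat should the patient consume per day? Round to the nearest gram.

Fat energy = 35% × 2483 = 869.05 kcal.
At 9 kcal/g: 869.05 ÷ 9 = 96.5611 g.

97 g/day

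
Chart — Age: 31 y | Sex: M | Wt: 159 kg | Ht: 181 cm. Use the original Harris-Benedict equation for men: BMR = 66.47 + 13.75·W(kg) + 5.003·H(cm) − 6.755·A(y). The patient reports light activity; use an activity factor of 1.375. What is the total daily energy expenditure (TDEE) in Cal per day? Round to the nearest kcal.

4055 Cal per day

Harris-Benedict: BMR = 66.47 + 13.75(159) + 5.003(181) − 6.755(31) = 2948.858 kcal/day.
TEE = BMR × activity factor = 2948.858 × 1.375 = 4054.6798 kcal/day.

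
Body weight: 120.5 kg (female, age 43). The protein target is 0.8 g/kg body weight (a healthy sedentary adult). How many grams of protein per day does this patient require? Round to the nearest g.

Protein = 0.8 g/kg × 120.5 kg = 96.4 g/day.

96 g/day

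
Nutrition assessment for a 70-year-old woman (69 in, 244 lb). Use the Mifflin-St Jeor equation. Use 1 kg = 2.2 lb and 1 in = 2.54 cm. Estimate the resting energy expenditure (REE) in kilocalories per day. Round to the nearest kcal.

1693 kilocalories per day

Convert to metric: weight = 244 ÷ 2.2 = 110.9091 kg; height = 69 × 2.54 = 175.26 cm.
Mifflin-St Jeor (female): BMR = 10(110.9091) + 6.25(175.26) − 5(70) − 161 = 1109.0909 + 1095.375 − 350 − 161 = 1693.4659 kcal/day.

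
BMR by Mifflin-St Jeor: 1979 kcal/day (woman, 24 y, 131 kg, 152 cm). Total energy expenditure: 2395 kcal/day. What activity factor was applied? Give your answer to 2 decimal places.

Activity factor = TEE ÷ BMR = 2395 ÷ 1979 = 1.21.

1.21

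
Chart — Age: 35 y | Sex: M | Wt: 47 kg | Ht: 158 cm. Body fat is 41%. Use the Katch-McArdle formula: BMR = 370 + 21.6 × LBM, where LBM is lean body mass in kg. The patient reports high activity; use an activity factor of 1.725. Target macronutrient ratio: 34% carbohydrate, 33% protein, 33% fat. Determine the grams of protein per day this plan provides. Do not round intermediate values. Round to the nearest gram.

LBM = 47 × (1 − 0.41) = 27.73 kg. Katch-McArdle: BMR = 370 + 21.6 × 27.73 = 968.968 kcal/day.
TEE = 968.968 × 1.725 = 1671.4698 kcal/day.
Protein energy = 33% × 1671.4698 = 551.585 kcal.
Protein = 551.585 ÷ 4 kcal/g = 137.8963 g.

138 g/day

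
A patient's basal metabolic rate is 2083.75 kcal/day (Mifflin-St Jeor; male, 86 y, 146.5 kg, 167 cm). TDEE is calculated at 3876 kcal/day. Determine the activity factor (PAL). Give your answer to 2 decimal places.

Activity factor = TEE ÷ BMR = 3876 ÷ 2083.75 = 1.86.

1.86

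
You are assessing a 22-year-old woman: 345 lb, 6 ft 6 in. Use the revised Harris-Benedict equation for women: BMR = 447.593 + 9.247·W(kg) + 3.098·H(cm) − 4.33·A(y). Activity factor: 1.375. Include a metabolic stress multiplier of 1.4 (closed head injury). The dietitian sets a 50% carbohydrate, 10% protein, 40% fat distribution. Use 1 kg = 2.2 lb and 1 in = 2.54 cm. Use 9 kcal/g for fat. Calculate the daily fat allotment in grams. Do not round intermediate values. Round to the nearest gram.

Convert to metric: weight = 345 ÷ 2.2 = 156.8182 kg; height = (6×12 + 6) × 2.54 = 78 × 2.54 = 198.12 cm.
Harris-Benedict: BMR = 447.593 + 9.247(156.8182) + 3.098(198.12) − 4.33(22) = 2416.2065 kcal/day.
TEE = 2416.2065 × 1.375 = 3322.2839 kcal/day.
With stress factor 1.4: 3322.2839 × 1.4 = 4651.1975 kcal/day.
Fat energy = 40% × 4651.1975 = 1860.479 kcal.
Fat = 1860.479 ÷ 9 kcal/g = 206.7199 g.

207 g/day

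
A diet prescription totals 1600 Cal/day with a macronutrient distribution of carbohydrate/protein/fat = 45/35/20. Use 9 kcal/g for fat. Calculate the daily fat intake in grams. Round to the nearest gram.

Fat energy = 20% × 1600 = 320 kcal.
At 9 kcal/g: 320 ÷ 9 = 35.5556 g.

36 g/day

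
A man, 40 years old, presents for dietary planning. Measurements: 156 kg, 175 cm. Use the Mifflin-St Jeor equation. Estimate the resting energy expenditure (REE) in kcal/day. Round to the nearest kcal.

2459 kcal/day

Mifflin-St Jeor (male): BMR = 10(156) + 6.25(175) − 5(40) + 5 = 1560 + 1093.75 − 200 + 5 = 2458.75 kcal/day.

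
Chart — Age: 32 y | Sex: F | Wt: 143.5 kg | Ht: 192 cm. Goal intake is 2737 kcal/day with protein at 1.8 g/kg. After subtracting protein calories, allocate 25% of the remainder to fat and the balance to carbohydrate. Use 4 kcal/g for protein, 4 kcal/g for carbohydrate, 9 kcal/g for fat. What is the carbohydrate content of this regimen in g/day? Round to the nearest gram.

319 g/day

Protein = 1.8 × 143.5 = 258.3 g → 258.3 × 4 = 1033.2 kcal.
Non-protein calories = 2737 − 1033.2 = 1703.8 kcal.
Fat: 25% × 1703.8 = 425.95 kcal; carbohydrate: 1277.85 kcal.
Carbohydrate: 1277.85 kcal ÷ 4 kcal/g = 319.4625 g.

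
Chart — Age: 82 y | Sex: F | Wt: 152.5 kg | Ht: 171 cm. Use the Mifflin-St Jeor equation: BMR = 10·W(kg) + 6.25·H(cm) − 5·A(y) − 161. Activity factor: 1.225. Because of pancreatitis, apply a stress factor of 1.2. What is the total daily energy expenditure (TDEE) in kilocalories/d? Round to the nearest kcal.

2973 kilocalories/d

Mifflin-St Jeor (female): BMR = 10(152.5) + 6.25(171) − 5(82) − 161 = 1525 + 1068.75 − 410 − 161 = 2022.75 kcal/day.
TEE = BMR × activity factor = 2022.75 × 1.225 = 2477.8688 kcal/day.
Apply stress factor: 2477.8688 × 1.2 = 2973.4425 kcal/day.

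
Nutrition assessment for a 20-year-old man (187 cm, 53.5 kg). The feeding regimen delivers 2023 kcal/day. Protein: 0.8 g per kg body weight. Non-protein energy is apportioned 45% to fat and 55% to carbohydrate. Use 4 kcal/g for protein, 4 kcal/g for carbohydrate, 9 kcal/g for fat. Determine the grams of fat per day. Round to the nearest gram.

93 g/day

Protein = 0.8 × 53.5 = 42.8 g → 42.8 × 4 = 171.2 kcal.
Non-protein calories = 2023 − 171.2 = 1851.8 kcal.
Fat: 45% × 1851.8 = 833.31 kcal; carbohydrate: 1018.49 kcal.
Fat: 833.31 kcal ÷ 9 kcal/g = 92.59 g.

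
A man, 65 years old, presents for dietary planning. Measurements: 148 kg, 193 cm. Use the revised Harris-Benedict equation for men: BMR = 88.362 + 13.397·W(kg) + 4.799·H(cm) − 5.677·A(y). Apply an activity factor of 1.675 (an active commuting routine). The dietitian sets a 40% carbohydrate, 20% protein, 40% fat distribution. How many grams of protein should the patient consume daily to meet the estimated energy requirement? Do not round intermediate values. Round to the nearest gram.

220 g/day

Harris-Benedict: BMR = 88.362 + 13.397(148) + 4.799(193) − 5.677(65) = 2628.32 kcal/day.
TEE = 2628.32 × 1.675 = 4402.436 kcal/day.
Protein energy = 20% × 4402.436 = 880.4872 kcal.
Protein = 880.4872 ÷ 4 kcal/g = 220.1218 g.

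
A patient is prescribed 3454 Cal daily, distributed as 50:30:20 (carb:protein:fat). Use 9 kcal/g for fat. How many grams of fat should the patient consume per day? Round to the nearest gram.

Fat energy = 20% × 3454 = 690.8 kcal.
At 9 kcal/g: 690.8 ÷ 9 = 76.7556 g.

77 g/day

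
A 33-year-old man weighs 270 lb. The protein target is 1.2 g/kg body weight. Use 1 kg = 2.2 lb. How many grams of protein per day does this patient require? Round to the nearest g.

147 g/day

Weight in kg = 270 ÷ 2.2 = 122.7273 kg.
Protein = 1.2 g/kg × 122.7273 kg = 147.2727 g/day.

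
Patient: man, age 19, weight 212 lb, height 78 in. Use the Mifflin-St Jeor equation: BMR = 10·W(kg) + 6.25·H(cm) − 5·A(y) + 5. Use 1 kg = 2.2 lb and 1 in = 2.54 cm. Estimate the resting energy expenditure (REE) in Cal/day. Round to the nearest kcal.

2112 Cal/day

Convert to metric: weight = 212 ÷ 2.2 = 96.3636 kg; height = 78 × 2.54 = 198.12 cm.
Mifflin-St Jeor (male): BMR = 10(96.3636) + 6.25(198.12) − 5(19) + 5 = 963.6364 + 1238.25 − 95 + 5 = 2111.8864 kcal/day.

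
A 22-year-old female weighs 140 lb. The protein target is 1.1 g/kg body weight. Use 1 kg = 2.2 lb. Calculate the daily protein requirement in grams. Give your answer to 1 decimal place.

Weight in kg = 140 ÷ 2.2 = 63.6364 kg.
Protein = 1.1 g/kg × 63.6364 kg = 70 g/day.

70.0 g/day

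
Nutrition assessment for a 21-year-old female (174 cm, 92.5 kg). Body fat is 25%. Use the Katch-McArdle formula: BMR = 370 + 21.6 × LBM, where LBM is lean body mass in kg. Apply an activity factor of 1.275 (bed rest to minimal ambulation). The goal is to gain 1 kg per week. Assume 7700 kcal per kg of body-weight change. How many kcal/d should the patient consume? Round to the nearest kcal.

3482 kcal/d

LBM = 92.5 × (1 − 0.25) = 69.375 kg. Katch-McArdle: BMR = 370 + 21.6 × 69.375 = 1868.5 kcal/day.
TEE = 1868.5 × 1.275 = 2382.3375 kcal/day.
Required daily surplus = 1 × 7700 ÷ 7 = 1100 kcal/day.
Target intake = 2382.3375 + 1100 = 3482.3375 kcal/day.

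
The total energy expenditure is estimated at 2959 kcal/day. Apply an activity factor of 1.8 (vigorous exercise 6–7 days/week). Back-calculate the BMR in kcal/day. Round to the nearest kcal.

1644 kcal/day

BMR = TEE ÷ activity factor = 2959 ÷ 1.8 = 1643.8889 kcal/day.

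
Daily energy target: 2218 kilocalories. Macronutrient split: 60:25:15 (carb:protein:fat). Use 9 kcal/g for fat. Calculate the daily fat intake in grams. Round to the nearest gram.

37 g/day

Fat energy = 15% × 2218 = 332.7 kcal.
At 9 kcal/g: 332.7 ÷ 9 = 36.9667 g.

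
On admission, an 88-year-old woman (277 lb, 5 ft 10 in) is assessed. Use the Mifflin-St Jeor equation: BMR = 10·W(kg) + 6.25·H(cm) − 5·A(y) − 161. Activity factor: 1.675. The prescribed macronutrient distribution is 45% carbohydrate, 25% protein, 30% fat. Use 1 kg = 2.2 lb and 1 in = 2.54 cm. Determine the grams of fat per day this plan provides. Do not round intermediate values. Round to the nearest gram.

Convert to metric: weight = 277 ÷ 2.2 = 125.9091 kg; height = (5×12 + 10) × 2.54 = 70 × 2.54 = 177.8 cm.
Mifflin-St Jeor (female): BMR = 10(125.9091) + 6.25(177.8) − 5(88) − 161 = 1259.0909 + 1111.25 − 440 − 161 = 1769.3409 kcal/day.
TEE = 1769.3409 × 1.675 = 2963.646 kcal/day.
Fat energy = 30% × 2963.646 = 889.0938 kcal.
Fat = 889.0938 ÷ 9 kcal/g = 98.7882 g.

99 g/day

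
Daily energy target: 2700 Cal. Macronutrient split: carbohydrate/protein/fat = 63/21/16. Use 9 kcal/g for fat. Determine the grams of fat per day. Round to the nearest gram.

48 g/day

Fat energy = 16% × 2700 = 432 kcal.
At 9 kcal/g: 432 ÷ 9 = 48 g.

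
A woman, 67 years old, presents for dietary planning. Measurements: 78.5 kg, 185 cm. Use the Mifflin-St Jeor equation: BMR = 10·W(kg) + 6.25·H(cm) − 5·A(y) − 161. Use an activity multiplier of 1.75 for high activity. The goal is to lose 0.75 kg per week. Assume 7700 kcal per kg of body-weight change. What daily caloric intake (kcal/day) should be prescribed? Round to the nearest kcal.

1704 kcal/day

Mifflin-St Jeor (female): BMR = 10(78.5) + 6.25(185) − 5(67) − 161 = 785 + 1156.25 − 335 − 161 = 1445.25 kcal/day.
TEE = 1445.25 × 1.75 = 2529.1875 kcal/day.
Required daily deficit = 0.75 × 7700 ÷ 7 = 825 kcal/day.
Target intake = 2529.1875 − 825 = 1704.1875 kcal/day.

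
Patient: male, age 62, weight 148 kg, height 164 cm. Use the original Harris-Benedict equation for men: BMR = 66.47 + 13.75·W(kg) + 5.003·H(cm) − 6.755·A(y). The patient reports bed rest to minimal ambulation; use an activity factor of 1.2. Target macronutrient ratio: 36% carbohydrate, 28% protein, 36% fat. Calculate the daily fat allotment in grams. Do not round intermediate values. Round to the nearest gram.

120 g/day

Harris-Benedict: BMR = 66.47 + 13.75(148) + 5.003(164) − 6.755(62) = 2503.152 kcal/day.
TEE = 2503.152 × 1.2 = 3003.7824 kcal/day.
Fat energy = 36% × 3003.7824 = 1081.3617 kcal.
Fat = 1081.3617 ÷ 9 kcal/g = 120.1513 g.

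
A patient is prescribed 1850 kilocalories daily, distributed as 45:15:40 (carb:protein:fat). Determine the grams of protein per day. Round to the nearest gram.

Protein energy = 15% × 1850 = 277.5 kcal.
At 4 kcal/g: 277.5 ÷ 4 = 69.375 g.

69 g/day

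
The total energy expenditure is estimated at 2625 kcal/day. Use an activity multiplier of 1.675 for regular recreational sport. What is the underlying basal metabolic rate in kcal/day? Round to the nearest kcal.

BMR = TEE ÷ activity factor = 2625 ÷ 1.675 = 1567.1642 kcal/day.

1567 kcal/day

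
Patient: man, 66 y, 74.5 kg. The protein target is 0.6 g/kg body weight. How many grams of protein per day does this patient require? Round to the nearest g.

45 g/day

Protein = 0.6 g/kg × 74.5 kg = 44.7 g/day.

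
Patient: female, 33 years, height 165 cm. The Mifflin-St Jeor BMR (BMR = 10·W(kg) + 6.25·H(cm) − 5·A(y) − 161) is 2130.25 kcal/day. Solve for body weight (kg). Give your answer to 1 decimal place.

2130.25 = 10·W + 6.25(165) − 5(33) − 161
10·W = 2130.25 − 705.25 = 1425, so W = 142.5 kg.

142.5 kg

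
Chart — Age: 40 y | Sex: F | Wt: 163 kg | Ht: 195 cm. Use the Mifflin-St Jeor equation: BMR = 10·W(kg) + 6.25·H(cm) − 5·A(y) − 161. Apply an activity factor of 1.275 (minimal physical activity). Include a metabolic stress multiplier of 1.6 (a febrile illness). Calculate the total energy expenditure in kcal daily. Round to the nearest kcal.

5075 kcal daily

Mifflin-St Jeor (female): BMR = 10(163) + 6.25(195) − 5(40) − 161 = 1630 + 1218.75 − 200 − 161 = 2487.75 kcal/day.
TEE = BMR × activity factor = 2487.75 × 1.275 = 3171.8813 kcal/day.
Apply stress factor: 3171.8813 × 1.6 = 5075.01 kcal/day.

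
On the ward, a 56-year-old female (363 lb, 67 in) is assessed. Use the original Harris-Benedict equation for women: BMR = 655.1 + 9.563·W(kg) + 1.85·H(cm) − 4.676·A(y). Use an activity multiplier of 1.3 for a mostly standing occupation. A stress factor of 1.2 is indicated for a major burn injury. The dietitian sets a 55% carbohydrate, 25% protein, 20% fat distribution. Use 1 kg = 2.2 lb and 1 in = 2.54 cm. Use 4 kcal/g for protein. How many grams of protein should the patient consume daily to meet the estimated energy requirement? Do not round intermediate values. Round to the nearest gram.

223 g/day

Convert to metric: weight = 363 ÷ 2.2 = 165 kg; height = 67 × 2.54 = 170.18 cm.
Harris-Benedict: BMR = 655.1 + 9.563(165) + 1.85(170.18) − 4.676(56) = 2285.972 kcal/day.
TEE = 2285.972 × 1.3 = 2971.7636 kcal/day.
With stress factor 1.2: 2971.7636 × 1.2 = 3566.1163 kcal/day.
Protein energy = 25% × 3566.1163 = 891.5291 kcal.
Protein = 891.5291 ÷ 4 kcal/g = 222.8823 g.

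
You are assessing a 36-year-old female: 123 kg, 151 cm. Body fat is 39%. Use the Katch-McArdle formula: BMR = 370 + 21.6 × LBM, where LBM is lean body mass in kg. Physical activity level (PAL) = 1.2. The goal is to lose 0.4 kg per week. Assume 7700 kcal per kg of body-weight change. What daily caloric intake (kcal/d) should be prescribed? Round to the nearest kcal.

LBM = 123 × (1 − 0.39) = 75.03 kg. Katch-McArdle: BMR = 370 + 21.6 × 75.03 = 1990.648 kcal/day.
TEE = 1990.648 × 1.2 = 2388.7776 kcal/day.
Required daily deficit = 0.4 × 7700 ÷ 7 = 440 kcal/day.
Target intake = 2388.7776 − 440 = 1948.7776 kcal/day.

1949 kcal/d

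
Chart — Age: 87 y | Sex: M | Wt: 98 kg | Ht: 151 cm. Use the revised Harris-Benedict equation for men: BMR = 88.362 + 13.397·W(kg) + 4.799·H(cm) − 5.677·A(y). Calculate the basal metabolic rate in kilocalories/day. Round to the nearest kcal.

1632 kilocalories/day

Harris-Benedict: BMR = 88.362 + 13.397(98) + 4.799(151) − 5.677(87) = 1632.018 kcal/day.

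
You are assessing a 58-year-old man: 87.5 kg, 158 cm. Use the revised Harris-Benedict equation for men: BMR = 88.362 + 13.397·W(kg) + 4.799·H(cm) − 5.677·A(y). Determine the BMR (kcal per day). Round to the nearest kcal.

1690 kcal per day

Harris-Benedict: BMR = 88.362 + 13.397(87.5) + 4.799(158) − 5.677(58) = 1689.5755 kcal/day.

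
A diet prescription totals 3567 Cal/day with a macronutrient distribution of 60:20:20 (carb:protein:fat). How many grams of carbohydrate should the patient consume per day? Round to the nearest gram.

535 g/day

Carbohydrate energy = 60% × 3567 = 2140.2 kcal.
At 4 kcal/g: 2140.2 ÷ 4 = 535.05 g.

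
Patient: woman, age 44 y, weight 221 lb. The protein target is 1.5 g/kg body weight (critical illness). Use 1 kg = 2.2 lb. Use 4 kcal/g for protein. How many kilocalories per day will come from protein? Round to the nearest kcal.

603 kcal/day

Weight in kg = 221 ÷ 2.2 = 100.4545 kg.
Protein = 1.5 g/kg × 100.4545 kg = 150.6818 g/day.
Protein energy = 150.6818 g × 4 kcal/g = 602.7273 kcal/day.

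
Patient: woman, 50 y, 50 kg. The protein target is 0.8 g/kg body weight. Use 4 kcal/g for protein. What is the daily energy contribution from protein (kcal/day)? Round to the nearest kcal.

Protein = 0.8 g/kg × 50 kg = 40 g/day.
Protein energy = 40 g × 4 kcal/g = 160 kcal/day.

160 kcal/day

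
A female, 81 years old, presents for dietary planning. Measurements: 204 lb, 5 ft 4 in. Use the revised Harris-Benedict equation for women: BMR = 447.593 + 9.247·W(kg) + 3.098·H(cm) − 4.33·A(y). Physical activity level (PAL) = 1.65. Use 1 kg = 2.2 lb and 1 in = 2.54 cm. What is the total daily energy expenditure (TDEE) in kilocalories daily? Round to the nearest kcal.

2406 kilocalories daily

Convert to metric: weight = 204 ÷ 2.2 = 92.7273 kg; height = (5×12 + 4) × 2.54 = 64 × 2.54 = 162.56 cm.
Harris-Benedict: BMR = 447.593 + 9.247(92.7273) + 3.098(162.56) − 4.33(81) = 1457.923 kcal/day.
TEE = BMR × activity factor = 1457.923 × 1.65 = 2405.5729 kcal/day.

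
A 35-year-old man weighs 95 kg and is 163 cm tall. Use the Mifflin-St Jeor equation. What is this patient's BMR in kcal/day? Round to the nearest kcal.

1799 kcal/day

Mifflin-St Jeor (male): BMR = 10(95) + 6.25(163) − 5(35) + 5 = 950 + 1018.75 − 175 + 5 = 1798.75 kcal/day.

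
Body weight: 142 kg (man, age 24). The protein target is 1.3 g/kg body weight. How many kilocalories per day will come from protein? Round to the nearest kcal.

738 kcal/day

Protein = 1.3 g/kg × 142 kg = 184.6 g/day.
Protein energy = 184.6 g × 4 kcal/g = 738.4 kcal/day.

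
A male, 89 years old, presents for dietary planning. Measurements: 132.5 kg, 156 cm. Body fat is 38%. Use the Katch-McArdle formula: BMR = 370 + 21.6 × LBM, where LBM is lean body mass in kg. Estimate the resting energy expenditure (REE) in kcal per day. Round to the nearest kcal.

LBM = 132.5 × (1 − 0.38) = 82.15 kg. Katch-McArdle: BMR = 370 + 21.6 × 82.15 = 2144.44 kcal/day.

2144 kcal per day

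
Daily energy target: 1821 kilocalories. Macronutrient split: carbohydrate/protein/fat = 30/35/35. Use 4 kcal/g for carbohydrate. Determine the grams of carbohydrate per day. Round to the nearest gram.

137 g/day

Carbohydrate energy = 30% × 1821 = 546.3 kcal.
At 4 kcal/g: 546.3 ÷ 4 = 136.575 g.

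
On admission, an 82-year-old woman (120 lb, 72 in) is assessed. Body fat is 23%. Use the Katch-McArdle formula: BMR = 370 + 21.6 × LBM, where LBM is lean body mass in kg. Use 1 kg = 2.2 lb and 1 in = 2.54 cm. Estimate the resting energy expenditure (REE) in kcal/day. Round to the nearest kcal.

1277 kcal/day

Convert to metric: weight = 120 ÷ 2.2 = 54.5455 kg; height = 72 × 2.54 = 182.88 cm.
LBM = 54.5455 × (1 − 0.23) = 42 kg. Katch-McArdle: BMR = 370 + 21.6 × 42 = 1277.2 kcal/day.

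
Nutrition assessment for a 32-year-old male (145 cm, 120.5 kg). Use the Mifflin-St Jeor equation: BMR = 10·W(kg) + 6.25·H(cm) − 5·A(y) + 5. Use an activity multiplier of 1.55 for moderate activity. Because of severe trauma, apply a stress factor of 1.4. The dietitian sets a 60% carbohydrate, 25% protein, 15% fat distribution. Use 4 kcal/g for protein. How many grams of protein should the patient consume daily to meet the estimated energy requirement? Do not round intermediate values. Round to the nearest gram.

265 g/day

Mifflin-St Jeor (male): BMR = 10(120.5) + 6.25(145) − 5(32) + 5 = 1205 + 906.25 − 160 + 5 = 1956.25 kcal/day.
TEE = 1956.25 × 1.55 = 3032.1875 kcal/day.
With stress factor 1.4: 3032.1875 × 1.4 = 4245.0625 kcal/day.
Protein energy = 25% × 4245.0625 = 1061.2656 kcal.
Protein = 1061.2656 ÷ 4 kcal/g = 265.3164 g.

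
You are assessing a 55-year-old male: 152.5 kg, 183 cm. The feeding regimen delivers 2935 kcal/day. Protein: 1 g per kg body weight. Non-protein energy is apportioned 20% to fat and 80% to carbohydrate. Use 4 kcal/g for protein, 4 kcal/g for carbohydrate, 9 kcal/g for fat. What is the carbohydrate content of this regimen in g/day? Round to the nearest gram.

465 g/day

Protein = 1 × 152.5 = 152.5 g → 152.5 × 4 = 610 kcal.
Non-protein calories = 2935 − 610 = 2325 kcal.
Fat: 20% × 2325 = 465 kcal; carbohydrate: 1860 kcal.
Carbohydrate: 1860 kcal ÷ 4 kcal/g = 465 g.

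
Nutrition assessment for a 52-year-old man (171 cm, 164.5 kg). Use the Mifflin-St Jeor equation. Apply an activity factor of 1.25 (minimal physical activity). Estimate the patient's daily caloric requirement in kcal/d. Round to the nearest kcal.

Mifflin-St Jeor (male): BMR = 10(164.5) + 6.25(171) − 5(52) + 5 = 1645 + 1068.75 − 260 + 5 = 2458.75 kcal/day.
TEE = BMR × activity factor = 2458.75 × 1.25 = 3073.4375 kcal/day.

3073 kcal/d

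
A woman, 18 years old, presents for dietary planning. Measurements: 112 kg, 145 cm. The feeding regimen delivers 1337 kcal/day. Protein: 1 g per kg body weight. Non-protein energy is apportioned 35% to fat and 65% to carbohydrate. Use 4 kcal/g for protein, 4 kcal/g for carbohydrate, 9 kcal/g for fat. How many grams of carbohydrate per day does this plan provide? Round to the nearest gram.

144 g/day

Protein = 1 × 112 = 112 g → 112 × 4 = 448 kcal.
Non-protein calories = 1337 − 448 = 889 kcal.
Fat: 35% × 889 = 311.15 kcal; carbohydrate: 577.85 kcal.
Carbohydrate: 577.85 kcal ÷ 4 kcal/g = 144.4625 g.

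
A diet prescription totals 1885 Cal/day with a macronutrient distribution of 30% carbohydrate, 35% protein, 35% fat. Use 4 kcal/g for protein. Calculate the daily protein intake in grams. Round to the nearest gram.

165 g/day

Protein energy = 35% × 1885 = 659.75 kcal.
At 4 kcal/g: 659.75 ÷ 4 = 164.9375 g.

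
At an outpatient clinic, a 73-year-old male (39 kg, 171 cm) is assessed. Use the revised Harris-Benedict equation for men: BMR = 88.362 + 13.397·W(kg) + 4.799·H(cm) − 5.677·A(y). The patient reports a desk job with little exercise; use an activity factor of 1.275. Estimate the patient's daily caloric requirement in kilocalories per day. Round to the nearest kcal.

Harris-Benedict: BMR = 88.362 + 13.397(39) + 4.799(171) − 5.677(73) = 1017.053 kcal/day.
TEE = BMR × activity factor = 1017.053 × 1.275 = 1296.7426 kcal/day.

1297 kilocalories per day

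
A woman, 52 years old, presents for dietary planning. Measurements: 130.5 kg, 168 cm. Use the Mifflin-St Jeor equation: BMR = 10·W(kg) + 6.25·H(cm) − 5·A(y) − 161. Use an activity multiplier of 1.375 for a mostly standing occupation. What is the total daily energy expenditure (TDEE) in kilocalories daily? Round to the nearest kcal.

2659 kilocalories daily

Mifflin-St Jeor (female): BMR = 10(130.5) + 6.25(168) − 5(52) − 161 = 1305 + 1050 − 260 − 161 = 1934 kcal/day.
TEE = BMR × activity factor = 1934 × 1.375 = 2659.25 kcal/day.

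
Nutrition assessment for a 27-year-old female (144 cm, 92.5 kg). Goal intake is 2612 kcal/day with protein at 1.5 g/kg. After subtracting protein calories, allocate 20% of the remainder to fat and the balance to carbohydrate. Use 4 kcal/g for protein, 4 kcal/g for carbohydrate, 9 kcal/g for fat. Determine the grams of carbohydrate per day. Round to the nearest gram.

411 g/day

Protein = 1.5 × 92.5 = 138.75 g → 138.75 × 4 = 555 kcal.
Non-protein calories = 2612 − 555 = 2057 kcal.
Fat: 20% × 2057 = 411.4 kcal; carbohydrate: 1645.6 kcal.
Carbohydrate: 1645.6 kcal ÷ 4 kcal/g = 411.4 g.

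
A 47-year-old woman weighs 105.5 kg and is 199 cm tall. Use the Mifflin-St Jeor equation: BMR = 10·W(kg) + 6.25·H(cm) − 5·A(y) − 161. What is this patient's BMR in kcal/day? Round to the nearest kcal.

Mifflin-St Jeor (female): BMR = 10(105.5) + 6.25(199) − 5(47) − 161 = 1055 + 1243.75 − 235 − 161 = 1902.75 kcal/day.

1903 kcal/day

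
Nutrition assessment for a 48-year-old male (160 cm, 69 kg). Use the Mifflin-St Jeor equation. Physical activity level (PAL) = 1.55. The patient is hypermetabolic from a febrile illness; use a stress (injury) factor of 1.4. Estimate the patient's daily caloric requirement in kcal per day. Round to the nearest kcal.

3157 kcal per day

Mifflin-St Jeor (male): BMR = 10(69) + 6.25(160) − 5(48) + 5 = 690 + 1000 − 240 + 5 = 1455 kcal/day.
TEE = BMR × activity factor = 1455 × 1.55 = 2255.25 kcal/day.
Apply stress factor: 2255.25 × 1.4 = 3157.35 kcal/day.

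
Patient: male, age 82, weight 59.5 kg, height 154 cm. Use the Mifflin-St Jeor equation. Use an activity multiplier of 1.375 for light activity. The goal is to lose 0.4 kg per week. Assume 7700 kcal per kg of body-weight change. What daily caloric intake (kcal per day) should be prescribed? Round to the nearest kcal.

Mifflin-St Jeor (male): BMR = 10(59.5) + 6.25(154) − 5(82) + 5 = 595 + 962.5 − 410 + 5 = 1152.5 kcal/day.
TEE = 1152.5 × 1.375 = 1584.6875 kcal/day.
Required daily deficit = 0.4 × 7700 ÷ 7 = 440 kcal/day.
Target intake = 1584.6875 − 440 = 1144.6875 kcal/day.

1145 kcal per day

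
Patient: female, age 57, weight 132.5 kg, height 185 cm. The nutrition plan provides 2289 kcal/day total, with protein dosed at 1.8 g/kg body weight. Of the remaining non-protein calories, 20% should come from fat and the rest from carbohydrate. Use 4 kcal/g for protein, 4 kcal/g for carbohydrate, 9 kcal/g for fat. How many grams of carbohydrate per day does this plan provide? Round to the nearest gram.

267 g/day

Protein = 1.8 × 132.5 = 238.5 g → 238.5 × 4 = 954 kcal.
Non-protein calories = 2289 − 954 = 1335 kcal.
Fat: 20% × 1335 = 267 kcal; carbohydrate: 1068 kcal.
Carbohydrate: 1068 kcal ÷ 4 kcal/g = 267 g.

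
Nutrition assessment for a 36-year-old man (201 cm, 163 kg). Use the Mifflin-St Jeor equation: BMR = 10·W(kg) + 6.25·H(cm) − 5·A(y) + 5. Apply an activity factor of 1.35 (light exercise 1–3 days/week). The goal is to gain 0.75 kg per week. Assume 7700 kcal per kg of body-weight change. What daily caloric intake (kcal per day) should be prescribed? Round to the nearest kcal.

4485 kcal per day

Mifflin-St Jeor (male): BMR = 10(163) + 6.25(201) − 5(36) + 5 = 1630 + 1256.25 − 180 + 5 = 2711.25 kcal/day.
TEE = 2711.25 × 1.35 = 3660.1875 kcal/day.
Required daily surplus = 0.75 × 7700 ÷ 7 = 825 kcal/day.
Target intake = 3660.1875 + 825 = 4485.1875 kcal/day.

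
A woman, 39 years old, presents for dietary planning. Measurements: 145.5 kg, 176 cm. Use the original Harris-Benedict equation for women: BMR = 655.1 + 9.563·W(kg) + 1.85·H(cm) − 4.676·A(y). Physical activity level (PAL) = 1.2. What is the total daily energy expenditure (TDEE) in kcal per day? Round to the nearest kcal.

2628 kcal per day

Harris-Benedict: BMR = 655.1 + 9.563(145.5) + 1.85(176) − 4.676(39) = 2189.7525 kcal/day.
TEE = BMR × activity factor = 2189.7525 × 1.2 = 2627.703 kcal/day.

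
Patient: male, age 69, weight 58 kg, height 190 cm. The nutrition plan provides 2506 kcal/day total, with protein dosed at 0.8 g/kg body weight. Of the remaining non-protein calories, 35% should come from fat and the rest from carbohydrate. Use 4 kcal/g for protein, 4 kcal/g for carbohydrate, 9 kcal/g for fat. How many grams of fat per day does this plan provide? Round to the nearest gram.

Protein = 0.8 × 58 = 46.4 g → 46.4 × 4 = 185.6 kcal.
Non-protein calories = 2506 − 185.6 = 2320.4 kcal.
Fat: 35% × 2320.4 = 812.14 kcal; carbohydrate: 1508.26 kcal.
Fat: 812.14 kcal ÷ 9 kcal/g = 90.2378 g.

90 g/day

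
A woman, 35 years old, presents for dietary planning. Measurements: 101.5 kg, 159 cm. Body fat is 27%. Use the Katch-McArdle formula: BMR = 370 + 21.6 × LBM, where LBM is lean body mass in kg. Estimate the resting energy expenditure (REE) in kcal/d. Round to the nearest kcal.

LBM = 101.5 × (1 − 0.27) = 74.095 kg. Katch-McArdle: BMR = 370 + 21.6 × 74.095 = 1970.452 kcal/day.

1970 kcal/d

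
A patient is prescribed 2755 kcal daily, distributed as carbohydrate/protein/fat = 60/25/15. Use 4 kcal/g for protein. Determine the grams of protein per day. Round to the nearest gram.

Protein energy = 25% × 2755 = 688.75 kcal.
At 4 kcal/g: 688.75 ÷ 4 = 172.1875 g.

172 g/day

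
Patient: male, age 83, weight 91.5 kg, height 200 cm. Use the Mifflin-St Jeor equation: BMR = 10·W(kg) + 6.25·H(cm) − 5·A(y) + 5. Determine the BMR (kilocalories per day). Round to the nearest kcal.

1755 kilocalories per day

Mifflin-St Jeor (male): BMR = 10(91.5) + 6.25(200) − 5(83) + 5 = 915 + 1250 − 415 + 5 = 1755 kcal/day.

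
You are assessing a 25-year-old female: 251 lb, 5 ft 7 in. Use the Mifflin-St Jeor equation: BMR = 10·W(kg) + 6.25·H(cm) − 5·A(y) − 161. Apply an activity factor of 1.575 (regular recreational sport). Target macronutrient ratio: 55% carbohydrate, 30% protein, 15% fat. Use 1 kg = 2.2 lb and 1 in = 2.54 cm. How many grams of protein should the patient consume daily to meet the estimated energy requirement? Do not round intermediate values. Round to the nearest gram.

227 g/day

Convert to metric: weight = 251 ÷ 2.2 = 114.0909 kg; height = (5×12 + 7) × 2.54 = 67 × 2.54 = 170.18 cm.
Mifflin-St Jeor (female): BMR = 10(114.0909) + 6.25(170.18) − 5(25) − 161 = 1140.9091 + 1063.625 − 125 − 161 = 1918.5341 kcal/day.
TEE = 1918.5341 × 1.575 = 3021.6912 kcal/day.
Protein energy = 30% × 3021.6912 = 906.5074 kcal.
Protein = 906.5074 ÷ 4 kcal/g = 226.6268 g.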